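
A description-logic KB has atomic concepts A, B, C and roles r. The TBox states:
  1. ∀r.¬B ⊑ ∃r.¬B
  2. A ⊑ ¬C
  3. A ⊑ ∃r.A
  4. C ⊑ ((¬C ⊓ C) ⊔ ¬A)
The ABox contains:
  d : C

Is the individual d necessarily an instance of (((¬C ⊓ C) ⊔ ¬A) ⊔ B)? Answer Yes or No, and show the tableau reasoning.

Yes

1. d : (((¬C ⊓ C) ⊔ ¬A) ⊔ B)?  L(d) = {C} ∪ {(((C ⊔ ¬C) ⊓ A) ⊓ ¬B)}
   clash {C, ¬C} at d — d ∈ (((¬C ⊓ C) ⊔ ¬A) ⊔ B)
2. Hence d : (((¬C ⊓ C) ⊔ ¬A) ⊔ B): entailed.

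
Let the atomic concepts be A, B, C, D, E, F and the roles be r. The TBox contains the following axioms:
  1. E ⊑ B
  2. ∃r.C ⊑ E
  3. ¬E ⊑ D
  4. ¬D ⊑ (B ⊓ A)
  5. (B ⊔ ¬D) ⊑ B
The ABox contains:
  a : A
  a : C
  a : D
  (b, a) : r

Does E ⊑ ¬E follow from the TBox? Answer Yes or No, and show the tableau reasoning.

1. E ⊑ ¬E  ⇔  (E ⊓ E) unsat w.r.t. T
   apply at x₀: E⊑B
   open: L(x₀) ⊇ {B, D, E}
2. Hence E ⊑ ¬E: not entailed.

No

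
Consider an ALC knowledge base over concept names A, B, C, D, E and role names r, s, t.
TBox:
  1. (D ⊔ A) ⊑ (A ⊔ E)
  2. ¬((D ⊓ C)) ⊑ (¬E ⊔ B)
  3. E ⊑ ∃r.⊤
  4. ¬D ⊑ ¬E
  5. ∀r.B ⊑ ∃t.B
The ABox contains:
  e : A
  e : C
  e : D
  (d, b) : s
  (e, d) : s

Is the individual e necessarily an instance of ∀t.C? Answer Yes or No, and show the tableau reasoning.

No

1. e : ∀t.C?  L(e) = {A, C, D} ∪ {∃t.¬C}
   open: L(e) ⊇ {A, C, D, ¬E, ∃r.¬B, …} (+ ∃-successors) — e ∉ ∀t.C possible
2. Hence e : ∀t.C: not entailed.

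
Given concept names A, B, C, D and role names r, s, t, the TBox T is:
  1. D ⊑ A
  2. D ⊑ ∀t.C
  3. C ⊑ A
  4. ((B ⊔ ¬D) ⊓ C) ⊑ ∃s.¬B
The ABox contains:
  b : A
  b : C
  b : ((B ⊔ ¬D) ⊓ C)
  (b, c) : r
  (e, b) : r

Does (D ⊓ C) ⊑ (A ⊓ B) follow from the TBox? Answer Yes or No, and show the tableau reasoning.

No

1. (D ⊓ C) ⊑ (A ⊓ B)  ⇔  ((D ⊓ C) ⊓ (¬A ⊔ ¬B)) unsat w.r.t. T
   apply at x₀: D⊑A; D⊑∀t.C; C⊑A
   open: L(x₀) ⊇ {A, C, D, ¬B, ∀t.C}
2. Hence (D ⊓ C) ⊑ (A ⊓ B): not entailed.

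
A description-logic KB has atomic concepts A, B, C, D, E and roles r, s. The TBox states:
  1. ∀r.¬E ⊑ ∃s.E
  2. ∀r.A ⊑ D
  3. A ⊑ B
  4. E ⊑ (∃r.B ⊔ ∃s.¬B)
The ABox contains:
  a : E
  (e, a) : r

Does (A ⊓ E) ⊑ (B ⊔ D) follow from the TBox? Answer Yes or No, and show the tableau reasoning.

1. (A ⊓ E) ⊑ (B ⊔ D)  ⇔  ((A ⊓ E) ⊓ (¬B ⊓ ¬D)) unsat w.r.t. T
   all branches close; clash {B, ¬B} at x₀
2. Hence (A ⊓ E) ⊑ (B ⊔ D): entailed.

Yes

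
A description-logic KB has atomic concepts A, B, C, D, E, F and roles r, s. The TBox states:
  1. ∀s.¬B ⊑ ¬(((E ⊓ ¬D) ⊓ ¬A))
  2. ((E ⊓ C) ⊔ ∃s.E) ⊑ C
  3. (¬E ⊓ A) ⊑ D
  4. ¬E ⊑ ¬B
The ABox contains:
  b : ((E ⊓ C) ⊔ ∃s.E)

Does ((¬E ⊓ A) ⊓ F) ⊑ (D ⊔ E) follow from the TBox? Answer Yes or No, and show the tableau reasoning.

Yes

1. ((¬E ⊓ A) ⊓ F) ⊑ (D ⊔ E)  ⇔  (((¬E ⊓ A) ⊓ F) ⊓ (¬D ⊓ ¬E)) unsat w.r.t. T
   all branches close; clash {D, ¬D} at x₀
2. Hence ((¬E ⊓ A) ⊓ F) ⊑ (D ⊔ E): entailed.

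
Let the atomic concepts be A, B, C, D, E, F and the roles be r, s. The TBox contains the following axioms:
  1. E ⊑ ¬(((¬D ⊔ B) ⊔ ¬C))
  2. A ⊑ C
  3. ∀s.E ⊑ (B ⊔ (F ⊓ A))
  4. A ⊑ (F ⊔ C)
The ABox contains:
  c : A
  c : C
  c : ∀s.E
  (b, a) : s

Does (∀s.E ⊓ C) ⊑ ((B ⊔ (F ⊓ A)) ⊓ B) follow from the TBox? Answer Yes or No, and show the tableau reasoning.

1. (∀s.E ⊓ C) ⊑ ((B ⊔ (F ⊓ A)) ⊓ B)  ⇔  ((∀s.E ⊓ C) ⊓ ((¬B ⊓ (¬F ⊔ ¬A)) ⊔ ¬B)) unsat w.r.t. T
   apply at x₀: ∀s.E⊑(B ⊔ (F ⊓ A))
   open: L(x₀) ⊇ {A, C, F, ¬B, ¬E, …}
2. Hence (∀s.E ⊓ C) ⊑ ((B ⊔ (F ⊓ A)) ⊓ B): not entailed.

No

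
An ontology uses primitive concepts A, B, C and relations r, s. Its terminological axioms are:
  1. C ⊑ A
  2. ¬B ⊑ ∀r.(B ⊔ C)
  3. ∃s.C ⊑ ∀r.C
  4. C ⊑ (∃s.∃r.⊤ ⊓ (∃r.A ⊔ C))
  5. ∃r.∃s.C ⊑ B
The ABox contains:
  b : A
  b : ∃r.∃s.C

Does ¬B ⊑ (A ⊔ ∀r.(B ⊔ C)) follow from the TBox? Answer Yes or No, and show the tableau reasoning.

1. ¬B ⊑ (A ⊔ ∀r.(B ⊔ C))  ⇔  (¬B ⊓ (¬A ⊓ ∃r.(¬B ⊓ ¬C))) unsat w.r.t. T
   all branches close; clash {A, ¬A} at x₀
2. Hence ¬B ⊑ (A ⊔ ∀r.(B ⊔ C)): entailed.

Yes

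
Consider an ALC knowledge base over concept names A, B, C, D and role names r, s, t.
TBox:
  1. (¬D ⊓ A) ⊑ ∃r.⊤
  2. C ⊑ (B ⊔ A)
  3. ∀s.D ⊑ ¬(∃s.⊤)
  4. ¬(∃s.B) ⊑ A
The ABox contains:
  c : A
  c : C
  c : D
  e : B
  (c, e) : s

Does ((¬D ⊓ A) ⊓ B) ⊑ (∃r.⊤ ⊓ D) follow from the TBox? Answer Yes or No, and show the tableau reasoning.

No

1. ((¬D ⊓ A) ⊓ B) ⊑ (∃r.⊤ ⊓ D)  ⇔  (((¬D ⊓ A) ⊓ B) ⊓ (∀r.⊥ ⊔ ¬D)) unsat w.r.t. T
   apply at x₀: (¬D ⊓ A)⊑∃r.⊤
   open: L(x₀) ⊇ {A, B, ¬C, ¬D, ∃r.⊤, …} (+ ∃-successors)
2. Hence ((¬D ⊓ A) ⊓ B) ⊑ (∃r.⊤ ⊓ D): not entailed.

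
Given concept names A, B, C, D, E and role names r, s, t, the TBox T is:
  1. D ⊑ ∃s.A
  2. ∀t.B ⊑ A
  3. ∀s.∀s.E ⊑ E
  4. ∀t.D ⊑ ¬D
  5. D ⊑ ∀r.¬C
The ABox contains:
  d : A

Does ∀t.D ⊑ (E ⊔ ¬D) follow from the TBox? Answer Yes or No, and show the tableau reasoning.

Yes

1. ∀t.D ⊑ (E ⊔ ¬D)  ⇔  (∀t.D ⊓ (¬E ⊓ D)) unsat w.r.t. T
   all branches close; clash {D, ¬D} at x₀
2. Hence ∀t.D ⊑ (E ⊔ ¬D): entailed.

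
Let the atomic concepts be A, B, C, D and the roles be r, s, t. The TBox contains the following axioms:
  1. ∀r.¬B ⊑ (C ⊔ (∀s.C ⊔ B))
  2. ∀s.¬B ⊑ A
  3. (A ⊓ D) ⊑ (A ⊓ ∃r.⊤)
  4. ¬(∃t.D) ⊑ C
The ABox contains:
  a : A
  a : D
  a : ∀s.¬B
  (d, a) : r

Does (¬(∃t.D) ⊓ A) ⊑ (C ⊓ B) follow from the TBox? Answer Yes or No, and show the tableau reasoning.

1. (¬(∃t.D) ⊓ A) ⊑ (C ⊓ B)  ⇔  ((∀t.¬D ⊓ A) ⊓ (¬C ⊔ ¬B)) unsat w.r.t. T
   apply at x₀: ¬(∃t.D)⊑C
   open: L(x₀) ⊇ {A, C, ¬B, ¬D, ∀t.¬D, …} (+ ∃-successors)
2. Hence (¬(∃t.D) ⊓ A) ⊑ (C ⊓ B): not entailed.

No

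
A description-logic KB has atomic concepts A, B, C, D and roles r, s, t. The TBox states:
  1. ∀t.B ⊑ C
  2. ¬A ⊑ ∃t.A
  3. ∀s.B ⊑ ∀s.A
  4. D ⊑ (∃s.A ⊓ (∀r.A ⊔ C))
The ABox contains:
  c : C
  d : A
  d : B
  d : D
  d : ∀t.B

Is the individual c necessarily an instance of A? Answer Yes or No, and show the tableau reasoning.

No

1. c : A?  L(c) = {C} ∪ {¬A}
   apply at c: ¬A⊑∃t.A
   open: L(c) ⊇ {C, ¬A, ¬D, ∃s.¬B, ∃t.A} (+ ∃-successors) — c ∉ A possible
2. Hence c : A: not entailed.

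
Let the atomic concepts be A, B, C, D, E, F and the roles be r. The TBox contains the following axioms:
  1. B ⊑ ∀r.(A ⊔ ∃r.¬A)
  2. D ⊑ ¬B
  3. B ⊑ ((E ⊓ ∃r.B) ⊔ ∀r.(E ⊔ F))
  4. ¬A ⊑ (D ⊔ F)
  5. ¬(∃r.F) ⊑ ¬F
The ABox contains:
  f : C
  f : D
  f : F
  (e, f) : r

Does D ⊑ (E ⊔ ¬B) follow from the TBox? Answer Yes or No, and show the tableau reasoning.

1. D ⊑ (E ⊔ ¬B)  ⇔  (D ⊓ (¬E ⊓ B)) unsat w.r.t. T
   all branches close; clash {B, ¬B} at x₀
2. Hence D ⊑ (E ⊔ ¬B): entailed.

Yes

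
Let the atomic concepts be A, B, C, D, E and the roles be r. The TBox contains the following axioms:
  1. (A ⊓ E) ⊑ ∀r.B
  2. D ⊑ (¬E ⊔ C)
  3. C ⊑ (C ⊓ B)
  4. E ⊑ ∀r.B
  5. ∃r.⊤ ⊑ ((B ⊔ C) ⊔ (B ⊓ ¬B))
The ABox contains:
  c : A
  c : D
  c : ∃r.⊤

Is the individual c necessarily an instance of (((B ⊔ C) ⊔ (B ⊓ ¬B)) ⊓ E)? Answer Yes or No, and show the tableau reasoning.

1. c : (((B ⊔ C) ⊔ (B ⊓ ¬B)) ⊓ E)?  L(c) = {A, D, ∃r.⊤} ∪ {(((¬B ⊓ ¬C) ⊓ (¬B ⊔ B)) ⊔ ¬E)}
   apply at c: D⊑(¬E ⊔ C); ∃r.⊤⊑((B ⊔ C) ⊔ (B ⊓ ¬B))
   open: L(c) ⊇ {A, B, D, ¬C, ¬E, …} (+ ∃-successors) — c ∉ (((B ⊔ C) ⊔ (B ⊓ ¬B)) ⊓ E) possible
2. Hence c : (((B ⊔ C) ⊔ (B ⊓ ¬B)) ⊓ E): not entailed.

No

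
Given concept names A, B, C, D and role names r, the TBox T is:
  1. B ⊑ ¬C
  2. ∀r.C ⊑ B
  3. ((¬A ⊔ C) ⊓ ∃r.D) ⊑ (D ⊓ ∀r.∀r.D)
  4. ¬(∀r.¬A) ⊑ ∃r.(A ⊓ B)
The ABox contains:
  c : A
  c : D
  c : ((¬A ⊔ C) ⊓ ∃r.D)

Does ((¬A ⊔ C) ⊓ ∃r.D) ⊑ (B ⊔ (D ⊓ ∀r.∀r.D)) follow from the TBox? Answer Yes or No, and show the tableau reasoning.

1. ((¬A ⊔ C) ⊓ ∃r.D) ⊑ (B ⊔ (D ⊓ ∀r.∀r.D))  ⇔  (((¬A ⊔ C) ⊓ ∃r.D) ⊓ (¬B ⊓ (¬D ⊔ ∃r.∃r.¬D))) unsat w.r.t. T
   all branches close; clash {B, ¬B} at x₀
2. Hence ((¬A ⊔ C) ⊓ ∃r.D) ⊑ (B ⊔ (D ⊓ ∀r.∀r.D)): entailed.

Yes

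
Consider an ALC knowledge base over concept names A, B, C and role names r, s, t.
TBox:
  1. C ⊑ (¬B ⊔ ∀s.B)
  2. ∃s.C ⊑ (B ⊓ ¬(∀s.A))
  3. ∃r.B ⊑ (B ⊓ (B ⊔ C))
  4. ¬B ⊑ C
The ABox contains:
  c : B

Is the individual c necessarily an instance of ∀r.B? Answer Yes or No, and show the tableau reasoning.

1. c : ∀r.B?  L(c) = {B} ∪ {∃r.¬B}
   open: L(c) ⊇ {B, ¬C, ∀r.¬B, ∀s.¬C, ∃r.¬B} (+ ∃-successors) — c ∉ ∀r.B possible
2. Hence c : ∀r.B: not entailed.

No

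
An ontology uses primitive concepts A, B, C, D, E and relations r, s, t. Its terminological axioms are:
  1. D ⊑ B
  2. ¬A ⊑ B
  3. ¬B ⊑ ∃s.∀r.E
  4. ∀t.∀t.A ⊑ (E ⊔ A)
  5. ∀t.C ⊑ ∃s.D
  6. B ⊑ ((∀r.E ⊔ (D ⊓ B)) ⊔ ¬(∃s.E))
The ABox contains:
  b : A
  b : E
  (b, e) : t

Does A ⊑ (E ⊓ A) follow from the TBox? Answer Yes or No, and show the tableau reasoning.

No

1. A ⊑ (E ⊓ A)  ⇔  (A ⊓ (¬E ⊔ ¬A)) unsat w.r.t. T
   open: L(x₀) ⊇ {A, B, ¬D, ¬E, ∀r.E, …} (+ ∃-successors)
2. Hence A ⊑ (E ⊓ A): not entailed.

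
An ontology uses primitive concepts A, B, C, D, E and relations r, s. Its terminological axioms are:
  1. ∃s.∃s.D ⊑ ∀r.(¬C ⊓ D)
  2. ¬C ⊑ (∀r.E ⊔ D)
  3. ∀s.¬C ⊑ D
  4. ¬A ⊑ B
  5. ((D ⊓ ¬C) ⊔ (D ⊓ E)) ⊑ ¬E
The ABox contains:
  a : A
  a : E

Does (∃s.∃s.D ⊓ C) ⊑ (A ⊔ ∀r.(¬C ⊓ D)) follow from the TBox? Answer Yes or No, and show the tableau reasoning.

1. (∃s.∃s.D ⊓ C) ⊑ (A ⊔ ∀r.(¬C ⊓ D))  ⇔  ((∃s.∃s.D ⊓ C) ⊓ (¬A ⊓ ∃r.(C ⊔ ¬D))) unsat w.r.t. T
   all branches close; clash {D, ¬D} at an ∃-successor
2. Hence (∃s.∃s.D ⊓ C) ⊑ (A ⊔ ∀r.(¬C ⊓ D)): entailed.

Yes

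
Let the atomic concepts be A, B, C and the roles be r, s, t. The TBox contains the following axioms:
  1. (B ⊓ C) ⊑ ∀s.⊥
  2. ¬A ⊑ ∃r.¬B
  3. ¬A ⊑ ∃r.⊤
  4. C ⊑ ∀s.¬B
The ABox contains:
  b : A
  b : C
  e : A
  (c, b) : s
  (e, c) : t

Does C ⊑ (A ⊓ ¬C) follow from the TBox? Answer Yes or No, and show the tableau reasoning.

No

1. C ⊑ (A ⊓ ¬C)  ⇔  (C ⊓ (¬A ⊔ C)) unsat w.r.t. T
   apply at x₀: C⊑∀s.¬B
   open: L(x₀) ⊇ {A, C, ¬B, ∀s.¬B}
2. Hence C ⊑ (A ⊓ ¬C): not entailed.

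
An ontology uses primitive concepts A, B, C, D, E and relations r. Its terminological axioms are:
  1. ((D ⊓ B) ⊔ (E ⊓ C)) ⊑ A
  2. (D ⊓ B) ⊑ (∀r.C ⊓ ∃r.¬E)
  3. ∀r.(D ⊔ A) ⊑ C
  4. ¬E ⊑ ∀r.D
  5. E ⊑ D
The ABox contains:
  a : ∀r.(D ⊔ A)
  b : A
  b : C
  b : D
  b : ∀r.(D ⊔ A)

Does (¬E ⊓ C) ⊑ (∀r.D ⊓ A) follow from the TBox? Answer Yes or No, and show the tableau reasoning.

1. (¬E ⊓ C) ⊑ (∀r.D ⊓ A)  ⇔  ((¬E ⊓ C) ⊓ (∃r.¬D ⊔ ¬A)) unsat w.r.t. T
   apply at x₀: ¬E⊑∀r.D
   open: L(x₀) ⊇ {C, ¬A, ¬D, ¬E, ∀r.D}
2. Hence (¬E ⊓ C) ⊑ (∀r.D ⊓ A): not entailed.

No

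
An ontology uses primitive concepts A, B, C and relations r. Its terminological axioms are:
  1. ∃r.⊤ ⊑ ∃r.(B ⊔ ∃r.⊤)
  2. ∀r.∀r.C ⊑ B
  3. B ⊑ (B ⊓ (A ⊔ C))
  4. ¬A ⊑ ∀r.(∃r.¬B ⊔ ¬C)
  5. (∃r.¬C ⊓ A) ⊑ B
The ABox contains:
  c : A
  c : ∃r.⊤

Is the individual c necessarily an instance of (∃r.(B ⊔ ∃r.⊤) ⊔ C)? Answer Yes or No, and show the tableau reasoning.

Yes

1. c : (∃r.(B ⊔ ∃r.⊤) ⊔ C)?  L(c) = {A, ∃r.⊤} ∪ {(∀r.(¬B ⊓ ∀r.⊥) ⊓ ¬C)}
   clash {B, ¬B} at an ∃-successor — c ∈ (∃r.(B ⊔ ∃r.⊤) ⊔ C)
2. Hence c : (∃r.(B ⊔ ∃r.⊤) ⊔ C): entailed.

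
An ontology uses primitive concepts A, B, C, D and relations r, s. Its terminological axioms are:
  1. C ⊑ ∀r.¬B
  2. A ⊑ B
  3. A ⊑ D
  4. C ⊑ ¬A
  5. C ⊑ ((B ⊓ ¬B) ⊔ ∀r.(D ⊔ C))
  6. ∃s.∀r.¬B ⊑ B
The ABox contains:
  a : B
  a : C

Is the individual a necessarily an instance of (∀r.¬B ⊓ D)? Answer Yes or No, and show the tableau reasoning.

No

1. a : (∀r.¬B ⊓ D)?  L(a) = {B, C} ∪ {(∃r.B ⊔ ¬D)}
   apply at a: C⊑∀r.¬B; C⊑¬A; C⊑((B ⊓ ¬B) ⊔ ∀r.(D ⊔ C))
   open: L(a) ⊇ {B, C, ¬A, ¬D, ∀r.(D ⊔ C), …} — a ∉ (∀r.¬B ⊓ D) possible
2. Hence a : (∀r.¬B ⊓ D): not entailed.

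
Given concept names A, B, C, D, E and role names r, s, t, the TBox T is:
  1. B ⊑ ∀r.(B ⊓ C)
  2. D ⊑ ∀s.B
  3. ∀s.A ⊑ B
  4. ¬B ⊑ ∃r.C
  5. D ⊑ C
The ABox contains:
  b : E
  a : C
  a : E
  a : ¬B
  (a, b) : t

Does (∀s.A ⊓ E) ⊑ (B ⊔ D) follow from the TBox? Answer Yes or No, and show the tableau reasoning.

1. (∀s.A ⊓ E) ⊑ (B ⊔ D)  ⇔  ((∀s.A ⊓ E) ⊓ (¬B ⊓ ¬D)) unsat w.r.t. T
   all branches close; clash {B, ¬B} at x₀
2. Hence (∀s.A ⊓ E) ⊑ (B ⊔ D): entailed.

Yes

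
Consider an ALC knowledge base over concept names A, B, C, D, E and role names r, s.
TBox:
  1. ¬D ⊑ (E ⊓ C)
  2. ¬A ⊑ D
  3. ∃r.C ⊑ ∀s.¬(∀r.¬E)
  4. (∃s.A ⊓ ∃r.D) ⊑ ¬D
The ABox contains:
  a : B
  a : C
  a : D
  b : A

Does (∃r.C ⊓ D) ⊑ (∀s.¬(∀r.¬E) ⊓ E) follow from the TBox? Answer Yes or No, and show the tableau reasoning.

No

1. (∃r.C ⊓ D) ⊑ (∀s.¬(∀r.¬E) ⊓ E)  ⇔  ((∃r.C ⊓ D) ⊓ (∃s.∀r.¬E ⊔ ¬E)) unsat w.r.t. T
   apply at x₀: ∃r.C⊑∀s.¬(∀r.¬E)
   open: L(x₀) ⊇ {D, ¬E, ∀s.¬A, ∀s.∃r.E, ∃r.C} (+ ∃-successors)
2. Hence (∃r.C ⊓ D) ⊑ (∀s.¬(∀r.¬E) ⊓ E): not entailed.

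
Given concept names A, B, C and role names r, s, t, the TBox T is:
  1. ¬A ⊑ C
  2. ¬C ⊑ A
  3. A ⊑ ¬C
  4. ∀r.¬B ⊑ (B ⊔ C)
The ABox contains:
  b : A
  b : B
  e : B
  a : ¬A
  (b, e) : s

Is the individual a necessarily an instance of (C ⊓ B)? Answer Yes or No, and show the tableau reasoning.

No

1. a : (C ⊓ B)?  L(a) = {¬A} ∪ {(¬C ⊔ ¬B)}
   apply at a: ¬A⊑C
   open: L(a) ⊇ {C, ¬A, ¬B, ∃r.B} (+ ∃-successors) — a ∉ (C ⊓ B) possible
2. Hence a : (C ⊓ B): not entailed.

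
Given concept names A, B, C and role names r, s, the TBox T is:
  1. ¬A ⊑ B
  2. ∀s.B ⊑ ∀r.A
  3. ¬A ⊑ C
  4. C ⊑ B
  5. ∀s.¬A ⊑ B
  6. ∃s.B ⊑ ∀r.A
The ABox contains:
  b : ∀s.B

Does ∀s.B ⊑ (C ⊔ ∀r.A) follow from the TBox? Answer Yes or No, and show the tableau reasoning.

1. ∀s.B ⊑ (C ⊔ ∀r.A)  ⇔  (∀s.B ⊓ (¬C ⊓ ∃r.¬A)) unsat w.r.t. T
   all branches close; clash {C, ¬C} at x₀
2. Hence ∀s.B ⊑ (C ⊔ ∀r.A): entailed.

Yes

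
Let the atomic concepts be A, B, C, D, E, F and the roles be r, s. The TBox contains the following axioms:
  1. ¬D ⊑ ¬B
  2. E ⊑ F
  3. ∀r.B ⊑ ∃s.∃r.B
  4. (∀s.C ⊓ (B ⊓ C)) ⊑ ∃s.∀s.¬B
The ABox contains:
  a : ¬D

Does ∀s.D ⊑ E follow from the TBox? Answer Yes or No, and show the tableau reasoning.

1. ∀s.D ⊑ E  ⇔  (∀s.D ⊓ ¬E) unsat w.r.t. T
   open: L(x₀) ⊇ {D, ¬E, ∀s.D, ∃r.¬B, ∃s.¬C} (+ ∃-successors)
2. Hence ∀s.D ⊑ E: not entailed.

No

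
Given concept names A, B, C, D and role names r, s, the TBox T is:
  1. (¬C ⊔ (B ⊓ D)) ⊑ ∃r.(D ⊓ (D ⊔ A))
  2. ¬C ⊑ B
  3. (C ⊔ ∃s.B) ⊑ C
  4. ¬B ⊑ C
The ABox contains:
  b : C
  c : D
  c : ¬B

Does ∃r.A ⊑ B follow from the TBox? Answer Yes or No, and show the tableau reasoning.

No

1. ∃r.A ⊑ B  ⇔  (∃r.A ⊓ ¬B) unsat w.r.t. T
   apply at x₀: ¬B⊑C
   open: L(x₀) ⊇ {C, ¬B, ∃r.A} (+ ∃-successors)
2. Hence ∃r.A ⊑ B: not entailed.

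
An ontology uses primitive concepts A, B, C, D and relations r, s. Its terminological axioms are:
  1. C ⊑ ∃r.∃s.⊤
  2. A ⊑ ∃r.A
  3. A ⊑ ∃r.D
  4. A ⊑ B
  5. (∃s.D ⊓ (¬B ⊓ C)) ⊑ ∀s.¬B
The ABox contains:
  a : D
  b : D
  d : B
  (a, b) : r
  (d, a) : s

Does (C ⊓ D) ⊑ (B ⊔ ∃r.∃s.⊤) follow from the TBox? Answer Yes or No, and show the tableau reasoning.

1. (C ⊓ D) ⊑ (B ⊔ ∃r.∃s.⊤)  ⇔  ((C ⊓ D) ⊓ (¬B ⊓ ∀r.∀s.⊥)) unsat w.r.t. T
   all branches close; clash {B, ¬B} at x₀
2. Hence (C ⊓ D) ⊑ (B ⊔ ∃r.∃s.⊤): entailed.

Yes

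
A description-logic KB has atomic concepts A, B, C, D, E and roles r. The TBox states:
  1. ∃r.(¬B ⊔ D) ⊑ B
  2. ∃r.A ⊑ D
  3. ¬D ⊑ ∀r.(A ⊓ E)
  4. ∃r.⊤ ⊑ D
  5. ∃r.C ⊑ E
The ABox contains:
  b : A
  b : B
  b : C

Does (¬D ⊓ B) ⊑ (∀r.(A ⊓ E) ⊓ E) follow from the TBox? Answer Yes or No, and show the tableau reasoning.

1. (¬D ⊓ B) ⊑ (∀r.(A ⊓ E) ⊓ E)  ⇔  ((¬D ⊓ B) ⊓ (∃r.(¬A ⊔ ¬E) ⊔ ¬E)) unsat w.r.t. T
   apply at x₀: ¬D⊑∀r.(A ⊓ E)
   open: L(x₀) ⊇ {B, ¬D, ¬E, ∀r.(A ⊓ E), ∀r.¬A, …}
2. Hence (¬D ⊓ B) ⊑ (∀r.(A ⊓ E) ⊓ E): not entailed.

No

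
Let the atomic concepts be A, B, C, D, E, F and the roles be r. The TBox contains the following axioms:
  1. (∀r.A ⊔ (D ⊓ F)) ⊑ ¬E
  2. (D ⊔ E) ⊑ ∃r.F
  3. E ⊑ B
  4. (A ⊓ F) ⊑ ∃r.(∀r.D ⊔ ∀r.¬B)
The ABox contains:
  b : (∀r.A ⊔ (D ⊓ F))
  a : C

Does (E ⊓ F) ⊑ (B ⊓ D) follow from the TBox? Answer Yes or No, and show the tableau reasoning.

No

1. (E ⊓ F) ⊑ (B ⊓ D)  ⇔  ((E ⊓ F) ⊓ (¬B ⊔ ¬D)) unsat w.r.t. T
   apply at x₀: E⊑B
   open: L(x₀) ⊇ {B, E, F, ¬A, ¬D, …} (+ ∃-successors)
2. Hence (E ⊓ F) ⊑ (B ⊓ D): not entailed.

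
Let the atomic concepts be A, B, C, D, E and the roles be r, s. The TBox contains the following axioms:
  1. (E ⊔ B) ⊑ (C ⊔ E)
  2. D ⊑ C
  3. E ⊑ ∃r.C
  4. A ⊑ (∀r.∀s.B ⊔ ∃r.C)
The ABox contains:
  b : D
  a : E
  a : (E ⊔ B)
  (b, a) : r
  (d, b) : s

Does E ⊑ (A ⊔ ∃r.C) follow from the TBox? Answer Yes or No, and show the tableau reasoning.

Yes

1. E ⊑ (A ⊔ ∃r.C)  ⇔  (E ⊓ (¬A ⊓ ∀r.¬C)) unsat w.r.t. T
   all branches close; clash {C, ¬C} at an ∃-successor
2. Hence E ⊑ (A ⊔ ∃r.C): entailed.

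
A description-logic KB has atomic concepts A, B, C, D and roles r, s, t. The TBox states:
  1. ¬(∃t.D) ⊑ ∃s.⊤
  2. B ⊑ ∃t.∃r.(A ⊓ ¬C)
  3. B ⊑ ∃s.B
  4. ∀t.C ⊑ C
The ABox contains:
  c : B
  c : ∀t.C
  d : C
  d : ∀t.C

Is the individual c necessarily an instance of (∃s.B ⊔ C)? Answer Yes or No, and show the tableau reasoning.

Yes

1. c : (∃s.B ⊔ C)?  L(c) = {B, ∀t.C} ∪ {(∀s.¬B ⊓ ¬C)}
   clash {C, ¬C} at c — c ∈ (∃s.B ⊔ C)
2. Hence c : (∃s.B ⊔ C): entailed.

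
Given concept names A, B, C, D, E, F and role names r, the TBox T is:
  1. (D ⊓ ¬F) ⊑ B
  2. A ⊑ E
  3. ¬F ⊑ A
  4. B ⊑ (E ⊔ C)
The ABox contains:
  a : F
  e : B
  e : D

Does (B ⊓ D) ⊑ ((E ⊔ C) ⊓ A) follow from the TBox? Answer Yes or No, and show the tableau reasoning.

1. (B ⊓ D) ⊑ ((E ⊔ C) ⊓ A)  ⇔  ((B ⊓ D) ⊓ ((¬E ⊓ ¬C) ⊔ ¬A)) unsat w.r.t. T
   apply at x₀: B⊑(E ⊔ C)
   open: L(x₀) ⊇ {B, D, E, F, ¬A}
2. Hence (B ⊓ D) ⊑ ((E ⊔ C) ⊓ A): not entailed.

No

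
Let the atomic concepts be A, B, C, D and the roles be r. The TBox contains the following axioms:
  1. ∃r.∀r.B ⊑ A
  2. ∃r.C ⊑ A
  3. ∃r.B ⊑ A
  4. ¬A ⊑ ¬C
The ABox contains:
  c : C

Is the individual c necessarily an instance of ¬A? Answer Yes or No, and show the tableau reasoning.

No

1. c : ¬A?  L(c) = {C} ∪ {A}
   open: L(c) ⊇ {A, C} — c ∉ ¬A possible
2. Hence c : ¬A: not entailed.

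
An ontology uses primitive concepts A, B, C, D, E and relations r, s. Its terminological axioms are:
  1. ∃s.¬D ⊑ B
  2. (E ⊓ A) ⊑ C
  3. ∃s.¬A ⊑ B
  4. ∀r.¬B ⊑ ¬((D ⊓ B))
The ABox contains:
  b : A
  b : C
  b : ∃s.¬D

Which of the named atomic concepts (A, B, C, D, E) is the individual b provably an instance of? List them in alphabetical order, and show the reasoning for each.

{A, B, C}

1. b : A?  L(b) = {A, C, ∃s.¬D} ∪ {¬A}
   clash {A, ¬A} at b — b ∈ A
2. b : B?  L(b) = {A, C, ∃s.¬D} ∪ {¬B}
   clash {B, ¬B} at b — b ∈ B
3. b : C?  L(b) = {A, C, ∃s.¬D} ∪ {¬C}
   clash {C, ¬C} at b — b ∈ C
4. b : D?  L(b) = {A, C, ∃s.¬D} ∪ {¬D}
   apply at b: ∃s.¬D⊑B
   open: L(b) ⊇ {A, B, C, ¬D, ∀s.A, …} (+ ∃-successors) — b ∉ D possible
5. b : E?  L(b) = {A, C, ∃s.¬D} ∪ {¬E}
   apply at b: ∃s.¬D⊑B
   open: L(b) ⊇ {A, B, C, ¬E, ∀s.A, …} (+ ∃-successors) — b ∉ E possible
6. Entailed for b: {A, B, C}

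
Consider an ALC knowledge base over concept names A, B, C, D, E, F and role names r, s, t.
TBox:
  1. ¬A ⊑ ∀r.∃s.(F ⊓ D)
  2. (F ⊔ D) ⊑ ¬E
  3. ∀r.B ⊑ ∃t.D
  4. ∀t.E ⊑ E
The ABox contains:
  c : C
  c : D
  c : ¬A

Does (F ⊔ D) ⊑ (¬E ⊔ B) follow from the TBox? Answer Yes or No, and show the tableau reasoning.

Yes

1. (F ⊔ D) ⊑ (¬E ⊔ B)  ⇔  ((F ⊔ D) ⊓ (E ⊓ ¬B)) unsat w.r.t. T
   all branches close; clash {E, ¬E} at x₀
2. Hence (F ⊔ D) ⊑ (¬E ⊔ B): entailed.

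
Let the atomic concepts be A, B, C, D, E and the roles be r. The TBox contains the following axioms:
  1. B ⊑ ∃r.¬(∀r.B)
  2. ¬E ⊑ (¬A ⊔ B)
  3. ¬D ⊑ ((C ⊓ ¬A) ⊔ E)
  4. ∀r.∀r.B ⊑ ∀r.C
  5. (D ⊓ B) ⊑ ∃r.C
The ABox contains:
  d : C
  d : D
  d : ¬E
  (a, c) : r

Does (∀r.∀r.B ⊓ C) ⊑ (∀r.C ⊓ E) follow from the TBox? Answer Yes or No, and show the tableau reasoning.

No

1. (∀r.∀r.B ⊓ C) ⊑ (∀r.C ⊓ E)  ⇔  ((∀r.∀r.B ⊓ C) ⊓ (∃r.¬C ⊔ ¬E)) unsat w.r.t. T
   apply at x₀: ∀r.∀r.B⊑∀r.C
   open: L(x₀) ⊇ {C, ¬A, ¬B, ¬D, ¬E, …}
2. Hence (∀r.∀r.B ⊓ C) ⊑ (∀r.C ⊓ E): not entailed.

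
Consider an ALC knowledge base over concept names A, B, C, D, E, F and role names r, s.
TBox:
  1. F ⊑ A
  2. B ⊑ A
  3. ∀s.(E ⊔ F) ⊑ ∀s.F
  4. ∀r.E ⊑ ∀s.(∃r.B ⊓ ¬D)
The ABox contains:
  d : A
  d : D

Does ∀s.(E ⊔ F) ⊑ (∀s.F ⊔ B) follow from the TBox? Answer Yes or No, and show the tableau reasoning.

1. ∀s.(E ⊔ F) ⊑ (∀s.F ⊔ B)  ⇔  (∀s.(E ⊔ F) ⊓ (∃s.¬F ⊓ ¬B)) unsat w.r.t. T
   all branches close; clash {F, ¬F} at an ∃-successor
2. Hence ∀s.(E ⊔ F) ⊑ (∀s.F ⊔ B): entailed.

Yes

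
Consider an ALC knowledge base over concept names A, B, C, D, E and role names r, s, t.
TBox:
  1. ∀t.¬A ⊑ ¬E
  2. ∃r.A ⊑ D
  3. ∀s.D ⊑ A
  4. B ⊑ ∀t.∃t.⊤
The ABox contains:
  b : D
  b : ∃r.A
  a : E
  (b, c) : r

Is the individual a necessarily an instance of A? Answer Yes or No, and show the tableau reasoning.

1. a : A?  L(a) = {E} ∪ {¬A}
   open: L(a) ⊇ {E, ¬A, ¬B, ∀r.¬A, ∃s.¬D, …} (+ ∃-successors) — a ∉ A possible
2. Hence a : A: not entailed.

No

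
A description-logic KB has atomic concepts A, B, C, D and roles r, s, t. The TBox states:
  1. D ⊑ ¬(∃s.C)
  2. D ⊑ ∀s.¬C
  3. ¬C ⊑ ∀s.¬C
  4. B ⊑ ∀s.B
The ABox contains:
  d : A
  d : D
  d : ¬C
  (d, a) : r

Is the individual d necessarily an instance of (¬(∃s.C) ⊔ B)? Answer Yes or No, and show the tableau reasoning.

Yes

1. d : (¬(∃s.C) ⊔ B)?  L(d) = {A, D, ¬C} ∪ {(∃s.C ⊓ ¬B)}
   clash {C, ¬C} at an ∃-successor — d ∈ (¬(∃s.C) ⊔ B)
2. Hence d : (¬(∃s.C) ⊔ B): entailed.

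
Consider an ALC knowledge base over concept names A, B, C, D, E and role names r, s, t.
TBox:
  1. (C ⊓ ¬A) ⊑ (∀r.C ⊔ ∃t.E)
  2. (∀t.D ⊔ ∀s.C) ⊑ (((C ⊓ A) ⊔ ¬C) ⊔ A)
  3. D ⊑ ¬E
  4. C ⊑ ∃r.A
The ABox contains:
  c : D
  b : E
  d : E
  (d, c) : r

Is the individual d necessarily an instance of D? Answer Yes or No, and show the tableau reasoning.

No

1. d : D?  L(d) = {E} ∪ {¬D}
   open: L(d) ⊇ {E, ¬C, ¬D, ∃s.¬C, ∃t.¬D} (+ ∃-successors) — d ∉ D possible
2. Hence d : D: not entailed.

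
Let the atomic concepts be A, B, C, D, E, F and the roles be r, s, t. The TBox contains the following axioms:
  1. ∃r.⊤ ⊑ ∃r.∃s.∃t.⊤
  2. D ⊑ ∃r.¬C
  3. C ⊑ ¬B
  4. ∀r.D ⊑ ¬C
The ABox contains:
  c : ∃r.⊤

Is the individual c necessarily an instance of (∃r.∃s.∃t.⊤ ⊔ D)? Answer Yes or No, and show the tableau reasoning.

Yes

1. c : (∃r.∃s.∃t.⊤ ⊔ D)?  L(c) = {∃r.⊤} ∪ {(∀r.∀s.∀t.⊥ ⊓ ¬D)}
   clash ⊥ at an ∃-successor — c ∈ (∃r.∃s.∃t.⊤ ⊔ D)
2. Hence c : (∃r.∃s.∃t.⊤ ⊔ D): entailed.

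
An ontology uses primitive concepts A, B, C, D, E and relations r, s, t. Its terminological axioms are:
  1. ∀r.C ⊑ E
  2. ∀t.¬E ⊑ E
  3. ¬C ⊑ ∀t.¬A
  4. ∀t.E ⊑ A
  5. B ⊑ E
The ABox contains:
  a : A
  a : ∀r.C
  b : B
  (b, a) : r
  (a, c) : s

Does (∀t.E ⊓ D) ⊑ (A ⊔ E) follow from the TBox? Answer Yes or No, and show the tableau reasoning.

Yes

1. (∀t.E ⊓ D) ⊑ (A ⊔ E)  ⇔  ((∀t.E ⊓ D) ⊓ (¬A ⊓ ¬E)) unsat w.r.t. T
   all branches close; clash {E, ¬E} at x₀
2. Hence (∀t.E ⊓ D) ⊑ (A ⊔ E): entailed.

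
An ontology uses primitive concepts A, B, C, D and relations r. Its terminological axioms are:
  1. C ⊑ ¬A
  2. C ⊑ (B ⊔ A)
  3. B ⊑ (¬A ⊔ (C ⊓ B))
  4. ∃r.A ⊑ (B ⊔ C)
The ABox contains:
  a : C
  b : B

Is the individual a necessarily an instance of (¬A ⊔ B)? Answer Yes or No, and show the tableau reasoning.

Yes

1. a : (¬A ⊔ B)?  L(a) = {C} ∪ {(A ⊓ ¬B)}
   clash {A, ¬A} at a — a ∈ (¬A ⊔ B)
2. Hence a : (¬A ⊔ B): entailed.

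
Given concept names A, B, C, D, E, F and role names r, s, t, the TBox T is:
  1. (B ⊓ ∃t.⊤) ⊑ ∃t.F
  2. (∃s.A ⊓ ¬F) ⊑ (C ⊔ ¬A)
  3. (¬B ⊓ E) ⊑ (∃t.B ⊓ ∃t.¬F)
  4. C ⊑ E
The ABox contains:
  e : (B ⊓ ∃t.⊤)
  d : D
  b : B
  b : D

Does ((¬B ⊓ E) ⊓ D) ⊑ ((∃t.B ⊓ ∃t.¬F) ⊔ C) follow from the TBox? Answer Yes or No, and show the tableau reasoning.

Yes

1. ((¬B ⊓ E) ⊓ D) ⊑ ((∃t.B ⊓ ∃t.¬F) ⊔ C)  ⇔  (((¬B ⊓ E) ⊓ D) ⊓ ((∀t.¬B ⊔ ∀t.F) ⊓ ¬C)) unsat w.r.t. T
   all branches close; clash {F, ¬F} at an ∃-successor
2. Hence ((¬B ⊓ E) ⊓ D) ⊑ ((∃t.B ⊓ ∃t.¬F) ⊔ C): entailed.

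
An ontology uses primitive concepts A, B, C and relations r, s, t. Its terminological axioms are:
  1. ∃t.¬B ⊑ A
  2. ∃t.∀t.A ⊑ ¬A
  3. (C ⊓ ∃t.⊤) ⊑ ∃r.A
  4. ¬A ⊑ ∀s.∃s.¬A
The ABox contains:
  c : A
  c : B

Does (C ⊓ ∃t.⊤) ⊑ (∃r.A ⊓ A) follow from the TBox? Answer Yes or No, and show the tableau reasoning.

1. (C ⊓ ∃t.⊤) ⊑ (∃r.A ⊓ A)  ⇔  ((C ⊓ ∃t.⊤) ⊓ (∀r.¬A ⊔ ¬A)) unsat w.r.t. T
   apply at x₀: (C ⊓ ∃t.⊤)⊑∃r.A
   open: L(x₀) ⊇ {C, ¬A, ∀s.∃s.¬A, ∀t.B, ∃r.A, …} (+ ∃-successors)
2. Hence (C ⊓ ∃t.⊤) ⊑ (∃r.A ⊓ A): not entailed.

No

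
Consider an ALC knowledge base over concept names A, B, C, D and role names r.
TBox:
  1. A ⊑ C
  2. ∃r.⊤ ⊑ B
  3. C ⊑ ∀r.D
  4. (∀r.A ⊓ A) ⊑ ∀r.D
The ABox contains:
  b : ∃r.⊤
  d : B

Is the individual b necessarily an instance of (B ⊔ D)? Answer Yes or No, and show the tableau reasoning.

Yes

1. b : (B ⊔ D)?  L(b) = {∃r.⊤} ∪ {(¬B ⊓ ¬D)}
   clash {B, ¬B} at b — b ∈ (B ⊔ D)
2. Hence b : (B ⊔ D): entailed.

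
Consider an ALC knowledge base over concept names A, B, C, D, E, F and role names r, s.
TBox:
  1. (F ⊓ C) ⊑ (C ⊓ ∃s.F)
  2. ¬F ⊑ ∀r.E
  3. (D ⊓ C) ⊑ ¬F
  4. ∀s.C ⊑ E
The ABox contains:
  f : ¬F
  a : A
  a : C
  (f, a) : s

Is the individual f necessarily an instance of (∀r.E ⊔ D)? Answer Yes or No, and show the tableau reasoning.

1. f : (∀r.E ⊔ D)?  L(f) = {¬F} ∪ {(∃r.¬E ⊓ ¬D)}
   clash {E, ¬E} at an ∃-successor — f ∈ (∀r.E ⊔ D)
2. Hence f : (∀r.E ⊔ D): entailed.

Yes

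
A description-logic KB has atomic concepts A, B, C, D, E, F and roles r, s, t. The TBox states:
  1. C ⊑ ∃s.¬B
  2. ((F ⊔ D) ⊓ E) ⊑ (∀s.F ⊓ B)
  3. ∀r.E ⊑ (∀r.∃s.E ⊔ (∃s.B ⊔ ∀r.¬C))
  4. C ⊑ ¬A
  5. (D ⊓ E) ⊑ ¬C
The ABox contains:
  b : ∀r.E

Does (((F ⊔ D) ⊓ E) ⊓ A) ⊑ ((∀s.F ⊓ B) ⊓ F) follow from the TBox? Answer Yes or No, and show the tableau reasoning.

1. (((F ⊔ D) ⊓ E) ⊓ A) ⊑ ((∀s.F ⊓ B) ⊓ F)  ⇔  ((((F ⊔ D) ⊓ E) ⊓ A) ⊓ ((∃s.¬F ⊔ ¬B) ⊔ ¬F)) unsat w.r.t. T
   apply at x₀: ((F ⊔ D) ⊓ E)⊑(∀s.F ⊓ B)
   open: L(x₀) ⊇ {A, B, D, E, ¬C, …} (+ ∃-successors)
2. Hence (((F ⊔ D) ⊓ E) ⊓ A) ⊑ ((∀s.F ⊓ B) ⊓ F): not entailed.

No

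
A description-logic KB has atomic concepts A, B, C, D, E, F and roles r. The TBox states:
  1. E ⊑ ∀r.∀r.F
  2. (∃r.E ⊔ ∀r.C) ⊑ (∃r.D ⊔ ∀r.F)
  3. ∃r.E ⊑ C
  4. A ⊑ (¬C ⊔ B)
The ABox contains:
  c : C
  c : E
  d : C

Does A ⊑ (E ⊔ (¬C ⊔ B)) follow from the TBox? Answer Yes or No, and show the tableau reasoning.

Yes

1. A ⊑ (E ⊔ (¬C ⊔ B))  ⇔  (A ⊓ (¬E ⊓ (C ⊓ ¬B))) unsat w.r.t. T
   all branches close; clash {B, ¬B} at x₀
2. Hence A ⊑ (E ⊔ (¬C ⊔ B)): entailed.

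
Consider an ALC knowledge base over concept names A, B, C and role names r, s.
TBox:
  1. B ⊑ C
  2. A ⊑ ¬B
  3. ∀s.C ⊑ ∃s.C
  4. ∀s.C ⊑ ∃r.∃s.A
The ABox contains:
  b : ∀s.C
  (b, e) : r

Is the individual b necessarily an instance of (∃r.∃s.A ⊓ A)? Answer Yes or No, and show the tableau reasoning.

1. b : (∃r.∃s.A ⊓ A)?  L(b) = {∀s.C} ∪ {(∀r.∀s.¬A ⊔ ¬A)}
   apply at b: ∀s.C⊑∃s.C; ∀s.C⊑∃r.∃s.A
   open: L(b) ⊇ {¬A, ¬B, ∀s.C, ∃r.∃s.A, ∃s.C} (+ ∃-successors) — b ∉ (∃r.∃s.A ⊓ A) possible
2. Hence b : (∃r.∃s.A ⊓ A): not entailed.

No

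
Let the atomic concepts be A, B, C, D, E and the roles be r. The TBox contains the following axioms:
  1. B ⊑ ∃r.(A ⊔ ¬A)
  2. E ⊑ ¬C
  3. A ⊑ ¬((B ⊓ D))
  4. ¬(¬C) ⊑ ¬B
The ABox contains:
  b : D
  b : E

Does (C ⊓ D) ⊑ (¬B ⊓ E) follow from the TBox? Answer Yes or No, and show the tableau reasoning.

No

1. (C ⊓ D) ⊑ (¬B ⊓ E)  ⇔  ((C ⊓ D) ⊓ (B ⊔ ¬E)) unsat w.r.t. T
   apply at x₀: ¬(¬C)⊑¬B
   open: L(x₀) ⊇ {C, D, ¬A, ¬B, ¬E}
2. Hence (C ⊓ D) ⊑ (¬B ⊓ E): not entailed.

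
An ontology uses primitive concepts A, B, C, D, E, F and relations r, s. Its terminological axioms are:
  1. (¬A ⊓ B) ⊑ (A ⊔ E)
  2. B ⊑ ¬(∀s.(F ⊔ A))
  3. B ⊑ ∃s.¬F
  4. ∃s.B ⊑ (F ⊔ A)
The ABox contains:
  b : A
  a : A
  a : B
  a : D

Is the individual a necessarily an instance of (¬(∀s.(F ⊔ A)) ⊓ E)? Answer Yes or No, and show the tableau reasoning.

No

1. a : (¬(∀s.(F ⊔ A)) ⊓ E)?  L(a) = {A, B, D} ∪ {(∀s.(F ⊔ A) ⊔ ¬E)}
   apply at a: B⊑¬(∀s.(F ⊔ A)); B⊑∃s.¬F
   open: L(a) ⊇ {A, B, D, ¬E, ∀s.¬B, …} (+ ∃-successors) — a ∉ (¬(∀s.(F ⊔ A)) ⊓ E) possible
2. Hence a : (¬(∀s.(F ⊔ A)) ⊓ E): not entailed.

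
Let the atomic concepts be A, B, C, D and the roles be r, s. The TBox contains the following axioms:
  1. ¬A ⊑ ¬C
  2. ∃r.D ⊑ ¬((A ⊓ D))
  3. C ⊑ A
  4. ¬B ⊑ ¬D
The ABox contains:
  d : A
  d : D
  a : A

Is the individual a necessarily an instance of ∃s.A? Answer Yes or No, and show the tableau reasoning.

1. a : ∃s.A?  L(a) = {A} ∪ {∀s.¬A}
   open: L(a) ⊇ {A, B, ∀r.¬D, ∀s.¬A} — a ∉ ∃s.A possible
2. Hence a : ∃s.A: not entailed.

No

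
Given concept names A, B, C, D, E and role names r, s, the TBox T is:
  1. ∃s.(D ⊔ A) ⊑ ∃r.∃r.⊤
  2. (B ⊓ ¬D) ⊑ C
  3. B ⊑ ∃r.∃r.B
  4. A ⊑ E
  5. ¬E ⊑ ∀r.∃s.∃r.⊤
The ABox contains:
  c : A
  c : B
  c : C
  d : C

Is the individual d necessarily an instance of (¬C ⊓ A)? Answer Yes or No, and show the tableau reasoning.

No

1. d : (¬C ⊓ A)?  L(d) = {C} ∪ {(C ⊔ ¬A)}
   open: L(d) ⊇ {C, E, ¬A, ¬B, ∀s.(¬D ⊓ ¬A)} — d ∉ (¬C ⊓ A) possible
2. Hence d : (¬C ⊓ A): not entailed.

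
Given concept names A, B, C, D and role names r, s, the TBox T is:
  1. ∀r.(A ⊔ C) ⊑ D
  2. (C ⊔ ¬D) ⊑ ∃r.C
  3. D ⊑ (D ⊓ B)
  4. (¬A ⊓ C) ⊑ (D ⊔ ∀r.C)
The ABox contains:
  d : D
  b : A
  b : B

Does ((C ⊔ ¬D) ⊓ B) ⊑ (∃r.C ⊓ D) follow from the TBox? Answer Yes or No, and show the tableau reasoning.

1. ((C ⊔ ¬D) ⊓ B) ⊑ (∃r.C ⊓ D)  ⇔  (((C ⊔ ¬D) ⊓ B) ⊓ (∀r.¬C ⊔ ¬D)) unsat w.r.t. T
   apply at x₀: (C ⊔ ¬D)⊑∃r.C
   open: L(x₀) ⊇ {A, B, C, ¬D, ∃r.(¬A ⊓ ¬C), …} (+ ∃-successors)
2. Hence ((C ⊔ ¬D) ⊓ B) ⊑ (∃r.C ⊓ D): not entailed.

No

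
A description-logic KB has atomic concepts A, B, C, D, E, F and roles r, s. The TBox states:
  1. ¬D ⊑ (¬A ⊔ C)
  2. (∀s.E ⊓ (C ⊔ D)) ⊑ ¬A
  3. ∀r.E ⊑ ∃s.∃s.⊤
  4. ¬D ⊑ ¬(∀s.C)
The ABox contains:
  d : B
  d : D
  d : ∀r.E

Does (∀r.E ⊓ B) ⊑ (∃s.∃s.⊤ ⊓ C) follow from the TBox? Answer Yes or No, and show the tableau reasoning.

No

1. (∀r.E ⊓ B) ⊑ (∃s.∃s.⊤ ⊓ C)  ⇔  ((∀r.E ⊓ B) ⊓ (∀s.∀s.⊥ ⊔ ¬C)) unsat w.r.t. T
   apply at x₀: ∀r.E⊑∃s.∃s.⊤
   open: L(x₀) ⊇ {B, D, ¬C, ∀r.E, ∃s.¬E, …} (+ ∃-successors)
2. Hence (∀r.E ⊓ B) ⊑ (∃s.∃s.⊤ ⊓ C): not entailed.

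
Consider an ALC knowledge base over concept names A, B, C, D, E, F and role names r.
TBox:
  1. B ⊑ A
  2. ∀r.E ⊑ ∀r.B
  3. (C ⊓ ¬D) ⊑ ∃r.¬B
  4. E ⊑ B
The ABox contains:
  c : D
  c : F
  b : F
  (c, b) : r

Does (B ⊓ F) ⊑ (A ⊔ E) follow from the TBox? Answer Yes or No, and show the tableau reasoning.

Yes

1. (B ⊓ F) ⊑ (A ⊔ E)  ⇔  ((B ⊓ F) ⊓ (¬A ⊓ ¬E)) unsat w.r.t. T
   all branches close; clash {A, ¬A} at x₀
2. Hence (B ⊓ F) ⊑ (A ⊔ E): entailed.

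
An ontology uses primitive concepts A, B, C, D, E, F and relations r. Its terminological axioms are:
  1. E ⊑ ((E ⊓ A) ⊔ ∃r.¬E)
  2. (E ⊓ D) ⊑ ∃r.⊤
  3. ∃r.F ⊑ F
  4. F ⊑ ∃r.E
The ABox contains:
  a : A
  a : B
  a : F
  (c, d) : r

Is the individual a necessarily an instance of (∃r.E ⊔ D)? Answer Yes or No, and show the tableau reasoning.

Yes

1. a : (∃r.E ⊔ D)?  L(a) = {A, B, F} ∪ {(∀r.¬E ⊓ ¬D)}
   clash {E, ¬E} at an ∃-successor — a ∈ (∃r.E ⊔ D)
2. Hence a : (∃r.E ⊔ D): entailed.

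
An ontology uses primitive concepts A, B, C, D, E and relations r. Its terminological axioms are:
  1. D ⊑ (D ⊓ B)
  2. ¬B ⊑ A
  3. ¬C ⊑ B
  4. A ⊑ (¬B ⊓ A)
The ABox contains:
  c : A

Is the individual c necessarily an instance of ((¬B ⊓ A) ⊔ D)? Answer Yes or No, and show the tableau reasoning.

1. c : ((¬B ⊓ A) ⊔ D)?  L(c) = {A} ∪ {((B ⊔ ¬A) ⊓ ¬D)}
   clash {B, ¬B} at c — c ∈ ((¬B ⊓ A) ⊔ D)
2. Hence c : ((¬B ⊓ A) ⊔ D): entailed.

Yes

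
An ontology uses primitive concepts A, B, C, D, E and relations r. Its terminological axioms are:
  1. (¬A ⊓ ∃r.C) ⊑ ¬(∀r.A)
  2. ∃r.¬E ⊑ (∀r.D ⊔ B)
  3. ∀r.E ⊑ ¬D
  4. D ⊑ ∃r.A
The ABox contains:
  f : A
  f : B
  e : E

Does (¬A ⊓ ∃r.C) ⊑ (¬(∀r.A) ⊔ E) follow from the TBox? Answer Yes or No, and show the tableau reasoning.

Yes

1. (¬A ⊓ ∃r.C) ⊑ (¬(∀r.A) ⊔ E)  ⇔  ((¬A ⊓ ∃r.C) ⊓ (∀r.A ⊓ ¬E)) unsat w.r.t. T
   all branches close; clash {A, ¬A} at an ∃-successor
2. Hence (¬A ⊓ ∃r.C) ⊑ (¬(∀r.A) ⊔ E): entailed.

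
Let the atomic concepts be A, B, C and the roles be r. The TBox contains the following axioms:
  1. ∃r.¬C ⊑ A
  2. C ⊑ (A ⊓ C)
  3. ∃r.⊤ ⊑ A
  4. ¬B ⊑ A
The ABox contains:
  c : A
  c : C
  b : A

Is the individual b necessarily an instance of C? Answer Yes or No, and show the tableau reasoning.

No

1. b : C?  L(b) = {A} ∪ {¬C}
   open: L(b) ⊇ {A, ¬C} — b ∉ C possible
2. Hence b : C: not entailed.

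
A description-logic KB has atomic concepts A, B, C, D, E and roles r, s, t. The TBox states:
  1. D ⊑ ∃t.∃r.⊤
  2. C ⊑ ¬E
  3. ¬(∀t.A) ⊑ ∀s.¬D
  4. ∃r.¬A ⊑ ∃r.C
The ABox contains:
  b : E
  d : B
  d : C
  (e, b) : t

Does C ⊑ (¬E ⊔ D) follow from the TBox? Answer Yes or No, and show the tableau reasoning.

Yes

1. C ⊑ (¬E ⊔ D)  ⇔  (C ⊓ (E ⊓ ¬D)) unsat w.r.t. T
   all branches close; clash {E, ¬E} at x₀
2. Hence C ⊑ (¬E ⊔ D): entailed.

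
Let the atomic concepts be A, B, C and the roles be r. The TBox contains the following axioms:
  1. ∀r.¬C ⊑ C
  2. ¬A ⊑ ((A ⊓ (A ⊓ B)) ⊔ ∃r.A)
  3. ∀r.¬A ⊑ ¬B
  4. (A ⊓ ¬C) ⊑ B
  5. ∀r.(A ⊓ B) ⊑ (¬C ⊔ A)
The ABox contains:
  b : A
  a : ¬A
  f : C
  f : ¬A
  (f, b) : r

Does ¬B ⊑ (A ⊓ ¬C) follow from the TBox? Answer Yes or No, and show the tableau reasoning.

1. ¬B ⊑ (A ⊓ ¬C)  ⇔  (¬B ⊓ (¬A ⊔ C)) unsat w.r.t. T
   open: L(x₀) ⊇ {¬A, ¬B, ∃r.(¬A ⊔ ¬B), ∃r.A, ∃r.C} (+ ∃-successors)
2. Hence ¬B ⊑ (A ⊓ ¬C): not entailed.

No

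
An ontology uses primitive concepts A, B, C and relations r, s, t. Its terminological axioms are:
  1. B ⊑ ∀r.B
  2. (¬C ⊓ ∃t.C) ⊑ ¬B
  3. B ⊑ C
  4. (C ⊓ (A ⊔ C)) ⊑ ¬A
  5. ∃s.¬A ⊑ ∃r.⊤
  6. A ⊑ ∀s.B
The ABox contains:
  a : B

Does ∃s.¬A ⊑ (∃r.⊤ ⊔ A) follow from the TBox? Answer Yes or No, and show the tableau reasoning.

1. ∃s.¬A ⊑ (∃r.⊤ ⊔ A)  ⇔  (∃s.¬A ⊓ (∀r.⊥ ⊓ ¬A)) unsat w.r.t. T
   all branches close; clash ⊥ at an ∃-successor
2. Hence ∃s.¬A ⊑ (∃r.⊤ ⊔ A): entailed.

Yes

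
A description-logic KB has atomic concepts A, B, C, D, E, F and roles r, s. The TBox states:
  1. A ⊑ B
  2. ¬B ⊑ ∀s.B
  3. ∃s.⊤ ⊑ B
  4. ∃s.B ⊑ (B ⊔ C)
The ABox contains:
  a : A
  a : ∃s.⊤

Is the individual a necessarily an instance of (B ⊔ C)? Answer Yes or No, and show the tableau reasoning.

1. a : (B ⊔ C)?  L(a) = {A, ∃s.⊤} ∪ {(¬B ⊓ ¬C)}
   clash {B, ¬B} at a — a ∈ (B ⊔ C)
2. Hence a : (B ⊔ C): entailed.

Yes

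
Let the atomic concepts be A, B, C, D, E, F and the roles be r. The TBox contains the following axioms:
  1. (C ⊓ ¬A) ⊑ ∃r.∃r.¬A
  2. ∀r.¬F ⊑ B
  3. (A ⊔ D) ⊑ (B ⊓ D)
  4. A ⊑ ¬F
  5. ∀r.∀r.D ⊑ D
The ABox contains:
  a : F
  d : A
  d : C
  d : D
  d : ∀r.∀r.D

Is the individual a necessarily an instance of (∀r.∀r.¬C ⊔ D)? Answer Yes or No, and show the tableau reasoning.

No

1. a : (∀r.∀r.¬C ⊔ D)?  L(a) = {F} ∪ {(∃r.∃r.C ⊓ ¬D)}
   open: L(a) ⊇ {F, ¬A, ¬C, ¬D, ∃r.F, …} (+ ∃-successors) — a ∉ (∀r.∀r.¬C ⊔ D) possible
2. Hence a : (∀r.∀r.¬C ⊔ D): not entailed.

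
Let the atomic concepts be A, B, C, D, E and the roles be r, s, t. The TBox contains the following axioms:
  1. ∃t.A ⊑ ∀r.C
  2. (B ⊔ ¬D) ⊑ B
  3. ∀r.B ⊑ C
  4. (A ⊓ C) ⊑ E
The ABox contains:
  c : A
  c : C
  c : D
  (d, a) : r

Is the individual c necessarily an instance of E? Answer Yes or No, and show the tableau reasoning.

Yes

1. c : E?  L(c) = {A, C, D} ∪ {¬E}
   clash {E, ¬E} at c — c ∈ E
2. Hence c : E: entailed.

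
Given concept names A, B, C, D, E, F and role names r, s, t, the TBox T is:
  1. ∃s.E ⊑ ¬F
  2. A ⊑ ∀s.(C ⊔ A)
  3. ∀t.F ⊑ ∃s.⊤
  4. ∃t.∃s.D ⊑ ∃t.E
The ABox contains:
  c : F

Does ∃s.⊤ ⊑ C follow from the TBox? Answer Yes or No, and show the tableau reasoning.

No

1. ∃s.⊤ ⊑ C  ⇔  (∃s.⊤ ⊓ ¬C) unsat w.r.t. T
   open: L(x₀) ⊇ {¬A, ¬C, ∀s.¬E, ∀t.∀s.¬D, ∃s.⊤} (+ ∃-successors)
2. Hence ∃s.⊤ ⊑ C: not entailed.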